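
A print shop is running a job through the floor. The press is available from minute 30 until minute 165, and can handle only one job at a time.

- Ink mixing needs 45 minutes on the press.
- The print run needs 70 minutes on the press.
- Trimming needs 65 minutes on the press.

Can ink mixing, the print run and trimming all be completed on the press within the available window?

The press window is 165 − 30 = 135 minutes.
Running back to back, the jobs need 45 + 70 + 65 = 180 minutes on the press.
Since 180 > 135, they cannot all fit.

No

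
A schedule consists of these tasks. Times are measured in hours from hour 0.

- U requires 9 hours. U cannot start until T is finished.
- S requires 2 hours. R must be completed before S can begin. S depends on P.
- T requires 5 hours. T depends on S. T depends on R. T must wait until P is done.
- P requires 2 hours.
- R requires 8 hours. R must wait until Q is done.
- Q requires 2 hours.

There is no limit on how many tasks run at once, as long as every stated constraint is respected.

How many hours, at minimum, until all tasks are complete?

Q can start immediately at hour 0; it finishes at hour 2.
R cannot begin until Q (finishes hour 2). It runs from hour 2 to 2 + 8 = hour 10.
Nothing blocks P, so it runs from hour 0 to hour 2.
S cannot start until R (finishes hour 10); P (finishes hour 2). The controlling bound is hour 10, so S finishes at 10 + 2 = hour 12.
T needs all of S (finishes hour 12); R (finishes hour 10); P (finishes hour 2). That puts its earliest start at hour 12; it finishes at 12 + 5 = hour 17.
U cannot begin until T (finishes hour 17). It runs from hour 17 to 17 + 9 = hour 26.
All tasks are finished once the last one completes. Finish times: P at 2, Q at 2, R at 10, S at 12, T at 17, U at 26. The latest is hour 26.

26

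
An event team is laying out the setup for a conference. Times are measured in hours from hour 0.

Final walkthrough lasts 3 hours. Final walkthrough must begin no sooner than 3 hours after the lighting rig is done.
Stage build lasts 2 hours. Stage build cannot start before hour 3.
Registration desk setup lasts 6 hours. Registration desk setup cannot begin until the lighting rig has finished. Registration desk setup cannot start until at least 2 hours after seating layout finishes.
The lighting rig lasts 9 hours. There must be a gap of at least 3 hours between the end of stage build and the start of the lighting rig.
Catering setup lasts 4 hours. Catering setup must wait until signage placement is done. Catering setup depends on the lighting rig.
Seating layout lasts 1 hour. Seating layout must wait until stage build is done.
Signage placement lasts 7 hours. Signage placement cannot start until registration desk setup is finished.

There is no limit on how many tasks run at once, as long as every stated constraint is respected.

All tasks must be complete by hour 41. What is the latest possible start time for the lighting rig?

15

Catering setup has no dependents, so it just needs to finish by hour 41. Starting by 41 − 4 = hour 37 achieves that.
Since catering setup (must start by hour 37) depends on it, signage placement must finish by hour 37. Backing off its 7-hour duration gives a latest start of hour 30.
Since signage placement (must start by hour 30) depends on it, registration desk setup must finish by hour 30. Backing off its 6-hour duration gives a latest start of hour 24.
Final walkthrough has no dependents, so it just needs to finish by hour 41. Starting by 41 − 3 = hour 38 achieves that.
For the lighting rig: registration desk setup (must start by hour 24); catering setup (must start by hour 37); final walkthrough (must start by hour 38, minus 3-hour gap → hour 35). The most restrictive is hour 24; with a 9-hour duration, the lighting rig must start by hour 15.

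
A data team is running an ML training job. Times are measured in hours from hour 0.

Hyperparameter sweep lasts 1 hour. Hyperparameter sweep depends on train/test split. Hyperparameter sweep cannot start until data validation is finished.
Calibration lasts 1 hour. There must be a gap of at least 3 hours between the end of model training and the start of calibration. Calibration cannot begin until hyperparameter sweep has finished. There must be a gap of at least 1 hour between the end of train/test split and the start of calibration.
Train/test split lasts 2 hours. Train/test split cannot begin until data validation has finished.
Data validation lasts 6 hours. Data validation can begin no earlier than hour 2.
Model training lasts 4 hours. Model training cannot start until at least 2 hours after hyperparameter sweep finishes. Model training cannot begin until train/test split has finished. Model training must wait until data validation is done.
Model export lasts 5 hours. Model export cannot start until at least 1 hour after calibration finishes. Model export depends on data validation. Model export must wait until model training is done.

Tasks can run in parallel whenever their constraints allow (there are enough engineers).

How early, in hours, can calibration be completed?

21

Data validation waits on its own release at hour 2, so it starts at hour 2 and finishes at 2 + 6 = hour 8.
After data validation (finishes hour 8), train/test split can start at hour 8 and finishes at hour 10.
Hyperparameter sweep needs all of train/test split (finishes hour 10); data validation (finishes hour 8). That puts its earliest start at hour 10; it finishes at 10 + 1 = hour 11.
For model training: hyperparameter sweep (finishes hour 11, plus 2-hour gap → hour 13); train/test split (finishes hour 10); data validation (finishes hour 8). Taking the maximum gives a start of hour 13, and it finishes at 13 + 4 = hour 17.
Calibration needs all of model training (finishes hour 17, plus 3-hour gap → hour 20); hyperparameter sweep (finishes hour 11); train/test split (finishes hour 10, plus 1-hour gap → hour 11). That puts its earliest start at hour 20; it finishes at 20 + 1 = hour 21.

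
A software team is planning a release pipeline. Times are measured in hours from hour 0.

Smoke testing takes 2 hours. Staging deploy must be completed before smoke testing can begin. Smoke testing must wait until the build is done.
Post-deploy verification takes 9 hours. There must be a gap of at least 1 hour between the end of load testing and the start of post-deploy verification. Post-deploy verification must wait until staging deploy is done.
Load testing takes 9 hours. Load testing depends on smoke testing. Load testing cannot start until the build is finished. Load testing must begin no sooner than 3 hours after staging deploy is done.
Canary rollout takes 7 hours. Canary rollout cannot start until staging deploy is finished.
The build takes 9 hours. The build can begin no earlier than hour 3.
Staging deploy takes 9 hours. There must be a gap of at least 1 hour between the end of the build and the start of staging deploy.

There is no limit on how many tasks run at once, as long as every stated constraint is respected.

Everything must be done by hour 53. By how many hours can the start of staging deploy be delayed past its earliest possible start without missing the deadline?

After its own release at hour 3, the build can start at hour 3 and finishes at hour 12.
Staging deploy waits on the build (finishes hour 12, plus 1-hour gap → hour 13), so it starts at hour 13 and finishes at 13 + 9 = hour 22.

Working backward from the deadline:
Post-deploy verification has no dependents, so it just needs to finish by hour 53. Starting by 53 − 9 = hour 44 achieves that.
Load testing feeds into post-deploy verification (must start by hour 44, minus 1-hour gap → hour 43); so load testing must finish by hour 43 and therefore start by hour 34.
Smoke testing must finish before load testing (must start by hour 34). With a 2-hour duration, smoke testing must start by 34 − 2 = hour 32.
To finish by hour 53, canary rollout (duration 7) must start no later than hour 46.
Staging deploy feeds smoke testing (must start by hour 32); canary rollout (must start by hour 46); load testing (must start by hour 34, minus 3-hour gap → hour 31); post-deploy verification (must start by hour 44). Taking the minimum, staging deploy must finish by hour 31 and start by 31 − 9 = hour 22.
So staging deploy can start as early as hour 13 and as late as hour 22, giving 22 − 13 = 9 hours of slack.

9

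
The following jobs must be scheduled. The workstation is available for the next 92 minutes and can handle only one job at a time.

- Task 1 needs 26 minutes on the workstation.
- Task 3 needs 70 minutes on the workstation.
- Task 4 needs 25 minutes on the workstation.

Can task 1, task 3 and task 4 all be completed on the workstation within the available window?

Running back to back, the jobs need 26 + 70 + 25 = 121 minutes on the workstation.
Since 121 > 92, they cannot all fit.

No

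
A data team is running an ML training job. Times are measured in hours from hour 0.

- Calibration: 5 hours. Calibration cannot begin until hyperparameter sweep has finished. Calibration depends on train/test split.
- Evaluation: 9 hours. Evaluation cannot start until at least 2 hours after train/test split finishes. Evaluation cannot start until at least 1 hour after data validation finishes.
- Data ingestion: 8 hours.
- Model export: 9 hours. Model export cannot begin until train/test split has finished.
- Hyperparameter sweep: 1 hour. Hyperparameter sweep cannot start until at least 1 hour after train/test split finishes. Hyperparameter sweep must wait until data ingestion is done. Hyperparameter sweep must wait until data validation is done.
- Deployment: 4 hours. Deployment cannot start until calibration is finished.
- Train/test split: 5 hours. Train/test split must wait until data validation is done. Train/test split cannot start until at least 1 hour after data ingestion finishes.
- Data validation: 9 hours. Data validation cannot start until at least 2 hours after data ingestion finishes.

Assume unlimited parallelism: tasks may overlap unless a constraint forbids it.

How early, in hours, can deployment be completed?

Nothing blocks data ingestion, so it runs from hour 0 to hour 8.
Data validation cannot begin until data ingestion (finishes hour 8, plus 2-hour gap → hour 10). It runs from hour 10 to 10 + 9 = hour 19.
For train/test split: data validation (finishes hour 19); data ingestion (finishes hour 8, plus 1-hour gap → hour 9). Taking the maximum gives a start of hour 19, and it finishes at 19 + 5 = hour 24.
Hyperparameter sweep cannot start until train/test split (finishes hour 24, plus 1-hour gap → hour 25); data ingestion (finishes hour 8); data validation (finishes hour 19). The controlling bound is hour 25, so hyperparameter sweep finishes at 25 + 1 = hour 26.
Calibration cannot start until hyperparameter sweep (finishes hour 26); train/test split (finishes hour 24). The controlling bound is hour 26, so calibration finishes at 26 + 5 = hour 31.
After calibration (finishes hour 31), deployment can start at hour 31 and finishes at hour 35.

35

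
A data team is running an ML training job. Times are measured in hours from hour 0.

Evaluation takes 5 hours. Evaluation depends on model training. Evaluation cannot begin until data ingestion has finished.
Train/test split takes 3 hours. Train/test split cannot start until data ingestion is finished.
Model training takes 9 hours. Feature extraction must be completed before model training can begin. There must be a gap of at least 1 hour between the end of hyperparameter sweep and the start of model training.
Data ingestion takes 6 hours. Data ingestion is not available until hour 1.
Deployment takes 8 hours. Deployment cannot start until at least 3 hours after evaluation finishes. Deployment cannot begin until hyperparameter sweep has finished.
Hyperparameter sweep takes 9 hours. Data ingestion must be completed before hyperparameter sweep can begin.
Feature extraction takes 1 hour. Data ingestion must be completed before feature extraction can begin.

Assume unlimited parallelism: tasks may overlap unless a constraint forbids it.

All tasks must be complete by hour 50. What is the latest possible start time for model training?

25

Nothing follows deployment; the deadline of hour 50 is its only limit. It must start by 50 − 8 = hour 42.
Evaluation feeds into deployment (must start by hour 42, minus 3-hour gap → hour 39); so evaluation must finish by hour 39 and therefore start by hour 34.
Since evaluation (must start by hour 34) depends on it, model training must finish by hour 34. Backing off its 9-hour duration gives a latest start of hour 25.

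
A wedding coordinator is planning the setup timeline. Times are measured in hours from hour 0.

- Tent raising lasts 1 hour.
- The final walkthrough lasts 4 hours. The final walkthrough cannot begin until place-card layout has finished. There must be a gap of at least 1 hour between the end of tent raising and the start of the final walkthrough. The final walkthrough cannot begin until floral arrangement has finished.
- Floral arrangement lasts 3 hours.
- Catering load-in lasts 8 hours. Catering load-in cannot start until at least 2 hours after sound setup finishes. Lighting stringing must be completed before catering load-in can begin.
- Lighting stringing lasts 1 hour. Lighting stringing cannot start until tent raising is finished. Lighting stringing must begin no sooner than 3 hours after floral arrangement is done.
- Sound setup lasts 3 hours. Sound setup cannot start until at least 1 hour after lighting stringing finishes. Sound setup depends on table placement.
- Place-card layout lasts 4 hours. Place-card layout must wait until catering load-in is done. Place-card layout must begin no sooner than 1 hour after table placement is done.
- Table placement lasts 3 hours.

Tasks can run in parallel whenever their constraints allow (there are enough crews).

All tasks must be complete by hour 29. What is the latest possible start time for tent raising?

5

The final walkthrough must finish by hour 29; it takes 4 hours, so it must start by 29 − 4 = hour 25.
Place-card layout feeds into the final walkthrough (must start by hour 25); so place-card layout must finish by hour 25 and therefore start by hour 21.
Catering load-in feeds into place-card layout (must start by hour 21); so catering load-in must finish by hour 21 and therefore start by hour 13.
Sound setup has to be done before catering load-in (must start by hour 13, minus 2-hour gap → hour 11). That means finishing by hour 11, i.e. starting by 11 − 3 = hour 8.
Lighting stringing feeds sound setup (must start by hour 8, minus 1-hour gap → hour 7); catering load-in (must start by hour 13). Taking the minimum, lighting stringing must finish by hour 7 and start by 7 − 1 = hour 6.
For tent raising: lighting stringing (must start by hour 6); the final walkthrough (must start by hour 25, minus 1-hour gap → hour 24). The most restrictive is hour 6; with a 1-hour duration, tent raising must start by hour 5.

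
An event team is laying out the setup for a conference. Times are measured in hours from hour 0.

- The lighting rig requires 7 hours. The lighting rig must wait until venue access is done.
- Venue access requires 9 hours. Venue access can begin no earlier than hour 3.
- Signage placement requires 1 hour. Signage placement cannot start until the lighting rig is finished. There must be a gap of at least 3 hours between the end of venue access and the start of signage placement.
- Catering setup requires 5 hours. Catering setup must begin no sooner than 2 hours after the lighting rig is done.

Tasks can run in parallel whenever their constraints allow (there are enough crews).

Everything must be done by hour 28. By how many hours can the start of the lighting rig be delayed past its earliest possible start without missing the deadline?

After its own release at hour 3, venue access can start at hour 3 and finishes at hour 12.
The lighting rig waits on venue access (finishes hour 12), so it starts at hour 12 and finishes at 12 + 7 = hour 19.

Working backward from the deadline:
Signage placement must finish by hour 28; it takes 1 hour, so it must start by 28 − 1 = hour 27.
To finish by hour 28, catering setup (duration 5) must start no later than hour 23.
The lighting rig has several dependents: signage placement (must start by hour 27); catering setup (must start by hour 23, minus 2-hour gap → hour 21). The earliest of those limits is hour 21, so the lighting rig must start by 21 − 7 = hour 14.
So the lighting rig can start as early as hour 12 and as late as hour 14, giving 14 − 12 = 2 hours of slack.

2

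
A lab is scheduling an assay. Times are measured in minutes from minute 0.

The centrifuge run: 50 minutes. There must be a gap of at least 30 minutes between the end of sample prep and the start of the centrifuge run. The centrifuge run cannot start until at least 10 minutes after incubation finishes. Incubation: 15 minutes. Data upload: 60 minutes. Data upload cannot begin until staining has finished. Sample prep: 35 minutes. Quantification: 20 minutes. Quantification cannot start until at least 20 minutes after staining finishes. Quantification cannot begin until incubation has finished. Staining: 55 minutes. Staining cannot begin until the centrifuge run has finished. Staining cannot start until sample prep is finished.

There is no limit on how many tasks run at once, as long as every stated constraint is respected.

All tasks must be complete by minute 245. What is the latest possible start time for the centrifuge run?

80

To finish by minute 245, quantification (duration 20) must start no later than minute 225.
Data upload has no dependents, so it just needs to finish by minute 245. Starting by 245 − 60 = minute 185 achieves that.
For staining: quantification (must start by minute 225, minus 20-minute gap → minute 205); data upload (must start by minute 185). The most restrictive is minute 185; with a 55-minute duration, staining must start by minute 130.
The centrifuge run must finish before staining (must start by minute 130). With a 50-minute duration, the centrifuge run must start by 130 − 50 = minute 80.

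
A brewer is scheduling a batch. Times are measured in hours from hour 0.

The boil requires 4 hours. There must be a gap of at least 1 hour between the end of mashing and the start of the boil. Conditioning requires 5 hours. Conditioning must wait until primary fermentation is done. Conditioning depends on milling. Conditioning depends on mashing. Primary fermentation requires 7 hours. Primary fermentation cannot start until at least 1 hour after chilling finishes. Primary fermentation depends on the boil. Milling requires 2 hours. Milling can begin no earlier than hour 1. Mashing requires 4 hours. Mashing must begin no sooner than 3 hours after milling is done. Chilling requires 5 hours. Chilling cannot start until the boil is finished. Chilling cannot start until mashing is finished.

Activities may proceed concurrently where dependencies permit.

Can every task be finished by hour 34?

Yes

Milling cannot begin until its own release at hour 1. It runs from hour 1 to 1 + 2 = hour 3.
Mashing waits on milling (finishes hour 3, plus 3-hour gap → hour 6), so it starts at hour 6 and finishes at 6 + 4 = hour 10.
The boil cannot begin until mashing (finishes hour 10, plus 1-hour gap → hour 11). It runs from hour 11 to 11 + 4 = hour 15.
Chilling cannot start until the boil (finishes hour 15); mashing (finishes hour 10). The controlling bound is hour 15, so chilling finishes at 15 + 5 = hour 20.
Primary fermentation cannot start until chilling (finishes hour 20, plus 1-hour gap → hour 21); the boil (finishes hour 15). The controlling bound is hour 21, so primary fermentation finishes at 21 + 7 = hour 28.
For conditioning: primary fermentation (finishes hour 28); milling (finishes hour 3); mashing (finishes hour 10). Taking the maximum gives a start of hour 28, and it finishes at 28 + 5 = hour 33.
Every task is finished by hour 33, which is no later than the deadline of 34, so the schedule is feasible.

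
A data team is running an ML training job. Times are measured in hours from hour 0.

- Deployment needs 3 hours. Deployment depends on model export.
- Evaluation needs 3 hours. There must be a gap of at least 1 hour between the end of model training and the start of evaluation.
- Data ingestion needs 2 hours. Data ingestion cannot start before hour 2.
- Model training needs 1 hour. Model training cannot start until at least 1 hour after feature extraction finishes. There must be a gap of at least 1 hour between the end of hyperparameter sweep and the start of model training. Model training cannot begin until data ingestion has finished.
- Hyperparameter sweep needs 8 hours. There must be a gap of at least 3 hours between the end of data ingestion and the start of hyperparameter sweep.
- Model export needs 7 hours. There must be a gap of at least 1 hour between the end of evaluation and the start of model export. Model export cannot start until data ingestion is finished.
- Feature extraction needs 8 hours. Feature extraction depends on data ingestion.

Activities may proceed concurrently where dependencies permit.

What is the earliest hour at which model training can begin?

Data ingestion cannot begin until its own release at hour 2. It runs from hour 2 to 2 + 2 = hour 4.
Hyperparameter sweep cannot begin until data ingestion (finishes hour 4, plus 3-hour gap → hour 7). It runs from hour 7 to 7 + 8 = hour 15.
After data ingestion (finishes hour 4), feature extraction can start at hour 4 and finishes at hour 12.
Model training waits on feature extraction (finishes hour 12, plus 1-hour gap → hour 13); hyperparameter sweep (finishes hour 15, plus 1-hour gap → hour 16); data ingestion (finishes hour 4). The latest of these is hour 16, which is the earliest model training can start.

16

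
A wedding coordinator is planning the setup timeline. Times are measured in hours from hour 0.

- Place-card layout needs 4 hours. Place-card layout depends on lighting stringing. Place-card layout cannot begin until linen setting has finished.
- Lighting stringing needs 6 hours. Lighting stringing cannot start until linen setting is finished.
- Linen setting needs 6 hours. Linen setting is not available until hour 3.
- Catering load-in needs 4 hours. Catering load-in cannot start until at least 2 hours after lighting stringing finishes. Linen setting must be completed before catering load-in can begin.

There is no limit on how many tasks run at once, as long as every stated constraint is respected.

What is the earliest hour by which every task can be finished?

After its own release at hour 3, linen setting can start at hour 3 and finishes at hour 9.
Lighting stringing cannot begin until linen setting (finishes hour 9). It runs from hour 9 to 9 + 6 = hour 15.
For place-card layout: lighting stringing (finishes hour 15); linen setting (finishes hour 9). Taking the maximum gives a start of hour 15, and it finishes at 15 + 4 = hour 19.
Catering load-in has to wait for lighting stringing (finishes hour 15, plus 2-hour gap → hour 17); linen setting (finishes hour 9). The latest of these is hour 17, so catering load-in runs hour 17 to 17 + 4 = hour 21.
All tasks are finished once the last one completes. Finish times: Linen setting at 9, Lighting stringing at 15, Catering load-in at 21, Place-card layout at 19. The latest is hour 21.

21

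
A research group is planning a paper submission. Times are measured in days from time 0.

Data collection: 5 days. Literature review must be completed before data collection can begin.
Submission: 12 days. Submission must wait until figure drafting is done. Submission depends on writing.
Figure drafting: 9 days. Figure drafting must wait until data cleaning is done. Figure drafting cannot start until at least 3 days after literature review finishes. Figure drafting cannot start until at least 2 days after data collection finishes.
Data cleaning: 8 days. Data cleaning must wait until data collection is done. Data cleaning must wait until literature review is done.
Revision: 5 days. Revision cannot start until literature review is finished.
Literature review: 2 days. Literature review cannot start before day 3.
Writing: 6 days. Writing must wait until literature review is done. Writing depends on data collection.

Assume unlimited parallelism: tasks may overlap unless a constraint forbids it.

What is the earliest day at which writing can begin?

Literature review cannot begin until its own release at day 3. It runs from day 3 to 3 + 2 = day 5.
Data collection waits on literature review (finishes day 5), so it starts at day 5 and finishes at 5 + 5 = day 10.
Writing waits on literature review (finishes day 5); data collection (finishes day 10). The latest of these is day 10, which is the earliest writing can start.

10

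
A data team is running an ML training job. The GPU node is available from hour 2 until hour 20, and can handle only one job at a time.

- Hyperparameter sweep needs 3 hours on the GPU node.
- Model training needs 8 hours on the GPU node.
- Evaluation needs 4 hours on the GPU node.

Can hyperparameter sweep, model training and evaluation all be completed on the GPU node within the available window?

Yes

The GPU node window is 20 − 2 = 18 hours.
Running back to back, the jobs need 3 + 8 + 4 = 15 hours on the GPU node.
Since 15 ≤ 18, they fit within the window.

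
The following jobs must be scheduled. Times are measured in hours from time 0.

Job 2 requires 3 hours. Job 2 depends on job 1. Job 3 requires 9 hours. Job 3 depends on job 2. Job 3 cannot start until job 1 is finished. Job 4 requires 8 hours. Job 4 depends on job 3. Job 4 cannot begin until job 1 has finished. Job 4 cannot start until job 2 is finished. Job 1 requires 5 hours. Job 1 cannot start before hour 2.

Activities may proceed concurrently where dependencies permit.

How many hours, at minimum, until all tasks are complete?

After its own release at hour 2, job 1 can start at hour 2 and finishes at hour 7.
Job 2 cannot begin until job 1 (finishes hour 7). It runs from hour 7 to 7 + 3 = hour 10.
Job 3 needs all of job 2 (finishes hour 10); job 1 (finishes hour 7). That puts its earliest start at hour 10; it finishes at 10 + 9 = hour 19.
Job 4 cannot start until job 3 (finishes hour 19); job 1 (finishes hour 7); job 2 (finishes hour 10). The controlling bound is hour 19, so job 4 finishes at 19 + 8 = hour 27.
All tasks are finished once the last one completes. Finish times: Job 1 at 7, Job 2 at 10, Job 3 at 19, Job 4 at 27. The latest is hour 27.

27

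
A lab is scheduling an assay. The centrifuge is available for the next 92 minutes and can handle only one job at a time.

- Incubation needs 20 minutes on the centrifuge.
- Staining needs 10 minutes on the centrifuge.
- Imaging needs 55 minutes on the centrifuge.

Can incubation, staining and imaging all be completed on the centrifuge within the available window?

Running back to back, the jobs need 20 + 10 + 55 = 85 minutes on the centrifuge.
Since 85 ≤ 92, they fit within the window.

Yes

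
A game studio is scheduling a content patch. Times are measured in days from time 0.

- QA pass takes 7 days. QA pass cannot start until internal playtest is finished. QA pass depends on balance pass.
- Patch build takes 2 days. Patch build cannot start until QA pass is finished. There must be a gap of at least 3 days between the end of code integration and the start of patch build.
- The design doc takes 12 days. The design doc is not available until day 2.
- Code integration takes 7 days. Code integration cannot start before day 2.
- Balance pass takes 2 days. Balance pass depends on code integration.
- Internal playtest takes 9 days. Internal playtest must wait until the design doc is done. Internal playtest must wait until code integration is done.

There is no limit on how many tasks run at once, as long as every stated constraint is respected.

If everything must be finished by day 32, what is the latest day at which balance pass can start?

To finish by day 32, patch build (duration 2) must start no later than day 30.
QA pass has to be done before patch build (must start by day 30). That means finishing by day 30, i.e. starting by 30 − 7 = day 23.
Balance pass feeds into QA pass (must start by day 23); so balance pass must finish by day 23 and therefore start by day 21.

21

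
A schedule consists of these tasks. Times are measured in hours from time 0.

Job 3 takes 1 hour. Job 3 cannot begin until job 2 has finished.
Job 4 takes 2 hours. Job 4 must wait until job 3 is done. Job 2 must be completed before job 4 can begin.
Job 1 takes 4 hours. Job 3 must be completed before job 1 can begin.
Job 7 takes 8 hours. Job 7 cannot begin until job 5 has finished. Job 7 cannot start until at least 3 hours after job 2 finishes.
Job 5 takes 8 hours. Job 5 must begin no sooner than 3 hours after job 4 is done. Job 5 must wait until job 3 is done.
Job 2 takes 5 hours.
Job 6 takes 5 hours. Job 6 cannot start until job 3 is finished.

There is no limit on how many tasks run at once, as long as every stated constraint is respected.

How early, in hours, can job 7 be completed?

Job 2 has no prerequisites, so it starts at hour 0 and finishes at hour 5.
Job 3 cannot begin until job 2 (finishes hour 5). It runs from hour 5 to 5 + 1 = hour 6.
Job 4 needs all of job 3 (finishes hour 6); job 2 (finishes hour 5). That puts its earliest start at hour 6; it finishes at 6 + 2 = hour 8.
Job 5 needs all of job 4 (finishes hour 8, plus 3-hour gap → hour 11); job 3 (finishes hour 6). That puts its earliest start at hour 11; it finishes at 11 + 8 = hour 19.
For job 7: job 5 (finishes hour 19); job 2 (finishes hour 5, plus 3-hour gap → hour 8). Taking the maximum gives a start of hour 19, and it finishes at 19 + 8 = hour 27.

27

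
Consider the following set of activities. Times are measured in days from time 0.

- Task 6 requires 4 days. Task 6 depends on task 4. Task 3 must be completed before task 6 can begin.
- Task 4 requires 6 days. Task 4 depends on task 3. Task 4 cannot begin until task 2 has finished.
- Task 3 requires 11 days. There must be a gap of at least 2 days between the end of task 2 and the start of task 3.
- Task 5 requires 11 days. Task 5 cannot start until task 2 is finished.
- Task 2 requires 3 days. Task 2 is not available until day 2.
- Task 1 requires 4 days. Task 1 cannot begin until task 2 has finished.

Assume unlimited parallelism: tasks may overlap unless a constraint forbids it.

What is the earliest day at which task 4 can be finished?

24

After its own release at day 2, task 2 can start at day 2 and finishes at day 5.
After task 2 (finishes day 5, plus 2-day gap → day 7), task 3 can start at day 7 and finishes at day 18.
Task 4 needs all of task 3 (finishes day 18); task 2 (finishes day 5). That puts its earliest start at day 18; it finishes at 18 + 6 = day 24.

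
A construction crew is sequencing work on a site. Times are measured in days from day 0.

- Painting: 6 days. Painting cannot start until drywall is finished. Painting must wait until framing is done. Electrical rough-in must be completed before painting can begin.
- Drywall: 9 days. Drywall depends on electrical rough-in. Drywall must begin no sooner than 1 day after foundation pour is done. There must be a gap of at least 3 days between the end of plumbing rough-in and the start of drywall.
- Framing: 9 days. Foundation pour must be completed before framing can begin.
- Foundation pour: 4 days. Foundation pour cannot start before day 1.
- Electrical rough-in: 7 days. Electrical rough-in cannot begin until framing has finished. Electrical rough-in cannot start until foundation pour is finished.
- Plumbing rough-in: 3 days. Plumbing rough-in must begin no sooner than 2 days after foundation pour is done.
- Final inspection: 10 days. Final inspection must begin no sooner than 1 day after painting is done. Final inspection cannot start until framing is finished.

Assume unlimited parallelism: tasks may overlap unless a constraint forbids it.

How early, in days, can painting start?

Foundation pour cannot begin until its own release at day 1. It runs from day 1 to 1 + 4 = day 5.
Plumbing rough-in waits on foundation pour (finishes day 5, plus 2-day gap → day 7), so it starts at day 7 and finishes at 7 + 3 = day 10.
Framing cannot begin until foundation pour (finishes day 5). It runs from day 5 to 5 + 9 = day 14.
Electrical rough-in needs all of framing (finishes day 14); foundation pour (finishes day 5). That puts its earliest start at day 14; it finishes at 14 + 7 = day 21.
For drywall: electrical rough-in (finishes day 21); foundation pour (finishes day 5, plus 1-day gap → day 6); plumbing rough-in (finishes day 10, plus 3-day gap → day 13). Taking the maximum gives a start of day 21, and it finishes at 21 + 9 = day 30.
Painting waits on drywall (finishes day 30); framing (finishes day 14); electrical rough-in (finishes day 21). The latest of these is day 30, which is the earliest painting can start.

30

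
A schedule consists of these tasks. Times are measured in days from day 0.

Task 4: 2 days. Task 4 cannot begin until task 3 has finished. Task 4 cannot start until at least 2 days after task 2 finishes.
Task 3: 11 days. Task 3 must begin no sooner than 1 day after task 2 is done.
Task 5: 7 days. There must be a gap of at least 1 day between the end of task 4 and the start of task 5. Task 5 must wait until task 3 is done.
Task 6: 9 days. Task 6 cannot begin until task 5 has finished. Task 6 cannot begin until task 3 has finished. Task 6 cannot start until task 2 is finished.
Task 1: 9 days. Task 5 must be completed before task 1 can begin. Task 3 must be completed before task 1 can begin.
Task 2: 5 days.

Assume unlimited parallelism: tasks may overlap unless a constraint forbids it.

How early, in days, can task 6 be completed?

Task 2 has no prerequisites, so it starts at day 0 and finishes at day 5.
Task 3 waits on task 2 (finishes day 5, plus 1-day gap → day 6), so it starts at day 6 and finishes at 6 + 11 = day 17.
Task 4 needs all of task 3 (finishes day 17); task 2 (finishes day 5, plus 2-day gap → day 7). That puts its earliest start at day 17; it finishes at 17 + 2 = day 19.
Task 5 has to wait for task 4 (finishes day 19, plus 1-day gap → day 20); task 3 (finishes day 17). The latest of these is day 20, so task 5 runs day 20 to 20 + 7 = day 27.
Task 6 cannot start until task 5 (finishes day 27); task 3 (finishes day 17); task 2 (finishes day 5). The controlling bound is day 27, so task 6 finishes at 27 + 9 = day 36.

36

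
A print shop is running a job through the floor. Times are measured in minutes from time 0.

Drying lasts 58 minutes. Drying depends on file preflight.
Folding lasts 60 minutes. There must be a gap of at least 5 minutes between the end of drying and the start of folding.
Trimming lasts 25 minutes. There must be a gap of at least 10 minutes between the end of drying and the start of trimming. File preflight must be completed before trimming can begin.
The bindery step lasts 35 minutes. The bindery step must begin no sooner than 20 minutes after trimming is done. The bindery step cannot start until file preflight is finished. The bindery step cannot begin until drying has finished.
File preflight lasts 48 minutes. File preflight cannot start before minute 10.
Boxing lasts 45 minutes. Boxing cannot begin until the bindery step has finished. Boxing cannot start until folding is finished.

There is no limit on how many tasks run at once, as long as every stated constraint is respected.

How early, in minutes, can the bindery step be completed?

File preflight waits on its own release at minute 10, so it starts at minute 10 and finishes at 10 + 48 = minute 58.
After file preflight (finishes minute 58), drying can start at minute 58 and finishes at minute 116.
Trimming needs all of drying (finishes minute 116, plus 10-minute gap → minute 126); file preflight (finishes minute 58). That puts its earliest start at minute 126; it finishes at 126 + 25 = minute 151.
For the bindery step: trimming (finishes minute 151, plus 20-minute gap → minute 171); file preflight (finishes minute 58); drying (finishes minute 116). Taking the maximum gives a start of minute 171, and it finishes at 171 + 35 = minute 206.

206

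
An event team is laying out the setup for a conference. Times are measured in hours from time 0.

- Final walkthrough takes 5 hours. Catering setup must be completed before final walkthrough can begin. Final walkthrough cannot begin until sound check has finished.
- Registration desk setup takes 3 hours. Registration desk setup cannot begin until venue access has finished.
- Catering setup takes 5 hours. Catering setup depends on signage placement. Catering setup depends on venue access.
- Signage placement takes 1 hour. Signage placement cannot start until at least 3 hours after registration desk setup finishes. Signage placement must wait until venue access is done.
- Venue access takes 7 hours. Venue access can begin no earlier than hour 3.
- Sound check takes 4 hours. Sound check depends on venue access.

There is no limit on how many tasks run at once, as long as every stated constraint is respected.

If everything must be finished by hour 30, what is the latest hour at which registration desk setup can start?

13

Final walkthrough has no dependents, so it just needs to finish by hour 30. Starting by 30 − 5 = hour 25 achieves that.
Since final walkthrough (must start by hour 25) depends on it, catering setup must finish by hour 25. Backing off its 5-hour duration gives a latest start of hour 20.
Signage placement must finish before catering setup (must start by hour 20). With a 1-hour duration, signage placement must start by 20 − 1 = hour 19.
Registration desk setup must finish before signage placement (must start by hour 19, minus 3-hour gap → hour 16). With a 3-hour duration, registration desk setup must start by 16 − 3 = hour 13.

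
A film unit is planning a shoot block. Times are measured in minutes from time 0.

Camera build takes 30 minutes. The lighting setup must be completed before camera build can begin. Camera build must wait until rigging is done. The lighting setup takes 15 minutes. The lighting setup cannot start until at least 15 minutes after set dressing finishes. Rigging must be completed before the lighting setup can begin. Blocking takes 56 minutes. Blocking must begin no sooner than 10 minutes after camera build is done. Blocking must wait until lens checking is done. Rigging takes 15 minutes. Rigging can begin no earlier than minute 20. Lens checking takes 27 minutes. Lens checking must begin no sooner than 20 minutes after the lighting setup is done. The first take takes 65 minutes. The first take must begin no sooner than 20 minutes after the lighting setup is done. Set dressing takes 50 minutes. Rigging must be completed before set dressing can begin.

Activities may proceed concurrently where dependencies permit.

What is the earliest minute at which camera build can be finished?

After its own release at minute 20, rigging can start at minute 20 and finishes at minute 35.
After rigging (finishes minute 35), set dressing can start at minute 35 and finishes at minute 85.
The lighting setup cannot start until set dressing (finishes minute 85, plus 15-minute gap → minute 100); rigging (finishes minute 35). The controlling bound is minute 100, so the lighting setup finishes at 100 + 15 = minute 115.
Camera build has to wait for the lighting setup (finishes minute 115); rigging (finishes minute 35). The latest of these is minute 115, so camera build runs minute 115 to 115 + 30 = minute 145.

145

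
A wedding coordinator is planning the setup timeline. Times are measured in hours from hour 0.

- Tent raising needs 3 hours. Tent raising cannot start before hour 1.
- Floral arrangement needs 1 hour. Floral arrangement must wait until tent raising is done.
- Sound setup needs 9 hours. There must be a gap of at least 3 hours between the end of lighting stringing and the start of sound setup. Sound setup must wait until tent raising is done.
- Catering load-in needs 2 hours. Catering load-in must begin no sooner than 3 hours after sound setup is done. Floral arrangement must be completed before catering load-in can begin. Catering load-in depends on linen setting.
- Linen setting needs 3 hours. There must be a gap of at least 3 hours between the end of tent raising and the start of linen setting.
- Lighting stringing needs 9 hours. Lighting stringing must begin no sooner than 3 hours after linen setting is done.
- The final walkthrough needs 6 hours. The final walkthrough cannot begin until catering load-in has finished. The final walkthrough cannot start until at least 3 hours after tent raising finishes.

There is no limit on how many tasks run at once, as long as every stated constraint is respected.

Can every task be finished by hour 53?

After its own release at hour 1, tent raising can start at hour 1 and finishes at hour 4.
Floral arrangement waits on tent raising (finishes hour 4), so it starts at hour 4 and finishes at 4 + 1 = hour 5.
Linen setting cannot begin until tent raising (finishes hour 4, plus 3-hour gap → hour 7). It runs from hour 7 to 7 + 3 = hour 10.
Lighting stringing cannot begin until linen setting (finishes hour 10, plus 3-hour gap → hour 13). It runs from hour 13 to 13 + 9 = hour 22.
For sound setup: lighting stringing (finishes hour 22, plus 3-hour gap → hour 25); tent raising (finishes hour 4). Taking the maximum gives a start of hour 25, and it finishes at 25 + 9 = hour 34.
Catering load-in cannot start until sound setup (finishes hour 34, plus 3-hour gap → hour 37); floral arrangement (finishes hour 5); linen setting (finishes hour 10). The controlling bound is hour 37, so catering load-in finishes at 37 + 2 = hour 39.
For the final walkthrough: catering load-in (finishes hour 39); tent raising (finishes hour 4, plus 3-hour gap → hour 7). Taking the maximum gives a start of hour 39, and it finishes at 39 + 6 = hour 45.
Every task is finished by hour 45, which is no later than the deadline of 53, so the schedule is feasible.

Yes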